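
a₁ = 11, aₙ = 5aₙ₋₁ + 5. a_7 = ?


Computing step by step:
a_1 = 11
a_2 = 60
a_3 = 305
a_4 = 1530
a_5 = 7655
a_6 = 38280
a_7 = 191405


a_7 = 191405


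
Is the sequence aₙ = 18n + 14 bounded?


aₙ = 18n + 14 → as n→∞, aₙ→∞
No finite upper bound exists
The sequence is UNBOUNDED

Unbounded (aₙ → ∞ as n → ∞)


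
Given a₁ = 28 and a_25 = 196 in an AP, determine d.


d = (aₙ - a₁)/(n-1)
= (196 - 28)/(25-1)
= 168/24 = 7

d = 7


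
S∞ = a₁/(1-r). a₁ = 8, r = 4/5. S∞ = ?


S∞ = a₁/(1-r) = 8/(1 - 4/5)
= 8/(1/5)
= 40

S∞ = 40


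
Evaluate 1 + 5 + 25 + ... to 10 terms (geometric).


Sₙ = 1×(5^10 - 1)/(5 - 1)
= 1×(9765625 - 1)/4
= 1×9765624/4
= 2441406

S_10 = 2441406


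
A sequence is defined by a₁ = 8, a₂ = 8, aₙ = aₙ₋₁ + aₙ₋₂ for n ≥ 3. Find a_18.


Computing iteratively: 8, 8, 16, 24, 40, 64, 104, 168, 272, 440, 712, 1152, ...
a_18 = 20672

a_18 = 20672


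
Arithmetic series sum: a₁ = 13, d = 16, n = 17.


aₙ = 13 + (17-1)×16 = 269
Sₙ = n(a₁+aₙ)/2 = 17×(13+269)/2
= 17×282/2 = 2397

S_17 = 2397


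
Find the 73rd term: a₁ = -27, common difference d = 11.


aₙ = a₁ + (n-1)d
= -27 + (73-1)×11
= -27 + 792
= 765

a_73 = 765


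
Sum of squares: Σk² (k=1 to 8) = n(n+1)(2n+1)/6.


n = 8
n(n+1)(2n+1)/6 = 8×9×17/6
= 1224/6 = 204

Σk² = 204


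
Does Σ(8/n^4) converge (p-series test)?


p-series test: Σ c/n^p converges if p > 1, diverges if p ≤ 1 (constant c > 0 doesn't affect convergence).
p = 4
4 > 1 → CONVERGES

Converges (p = 4 > 1)


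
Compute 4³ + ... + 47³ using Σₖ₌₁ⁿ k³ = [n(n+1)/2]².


Σₖ₌4^47 k³ = [47·48/2]² − [3·4/2]²
= 1272384 − 36 = 1272348

Σk³ = 1272348


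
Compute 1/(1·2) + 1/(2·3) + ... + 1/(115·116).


1/(k(k+1)) = 1/k - 1/(k+1) (partial fractions)
Telescoping: Σ = 1 - 1/116 = 115/116

Sum = 115/116


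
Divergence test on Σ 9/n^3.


lim(n→∞) 9/n^3 = 0
lim aₙ = 0 → nth-term test is INCONCLUSIVE
(Need other tests; this is actually a convergent p-series with p=3 > 1)

Inconclusive (lim aₙ = 0; need another test)


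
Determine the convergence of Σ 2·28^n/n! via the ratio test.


aₙ = 2·28^n/n!
a_{n+1}/aₙ = 28^(n+1)/(n+1)! × n!/28^n  (constant 2 cancels)
= 28/(n+1)
L = lim(n→∞) 28/(n+1) = 0
L < 1 → series CONVERGES

Converges (ratio test: L = 0 < 1)


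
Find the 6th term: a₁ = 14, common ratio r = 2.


aₙ = a₁·r^(n-1)
= 14×2^5
= 14×32
= 448

a_6 = 448


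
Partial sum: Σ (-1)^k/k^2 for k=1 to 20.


S = -1 + 1/4 - 1/9 + 1/16 - 1/25 + 1/36 - 1/49 + 1/64 ± ...
= -0.8213
(Full series converges to -π²/12 ≈ -0.8225)

S_20 = -0.8213


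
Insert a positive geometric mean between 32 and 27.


GM = √(32×27) = √864 = 29.3939

GM = 29.3939


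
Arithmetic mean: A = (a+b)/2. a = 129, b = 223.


AM = (129 + 223)/2 = 352/2 = 176

AM = 176


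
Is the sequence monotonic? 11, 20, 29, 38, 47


Differences: 9, 9, 9, 9
All differences > 0 → strictly INCREASING

Monotonically increasing


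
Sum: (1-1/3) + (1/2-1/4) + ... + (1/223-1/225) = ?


Telescoping with gap 2: two head and two tail terms survive.
= (1 + 1/2) - (1/224 + 1/225)
= 3/2 - 1/224 - 1/225 = 75151/50400

Sum = 75151/50400


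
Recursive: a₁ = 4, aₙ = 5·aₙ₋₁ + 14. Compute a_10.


Computing step by step:
a_1 = 4
a_2 = 34
a_3 = 184
a_4 = 934
a_5 = 4684
a_6 = 23434
a_7 = 117184
a_8 = 585934
a_9 = 2929684
a_10 = 14648434


a_10 = 14648434


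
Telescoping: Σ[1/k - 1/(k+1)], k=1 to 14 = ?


Telescoping: adjacent terms cancel.
= 1/1 - 1/15
= 1 - 1/15 = 14/15

Sum = 14/15


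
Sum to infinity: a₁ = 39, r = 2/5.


S∞ = a₁/(1-r) = 39/(1 - 2/5)
= 39/(3/5)
= 65

S∞ = 65


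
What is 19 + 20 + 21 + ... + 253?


Σₖ₌19^253 k = Σₖ₌₁^253 k − Σₖ₌₁^18 k
= 253·254/2 − 18·19/2
= 32131 − 171 = 31960

Σk = 31960


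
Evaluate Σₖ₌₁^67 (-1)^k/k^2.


S = -1 + 1/4 - 1/9 + 1/16 - 1/25 + 1/36 - 1/49 + 1/64 ± ...
= -0.8226
(Full series converges to -π²/12 ≈ -0.8225)

S_67 = -0.8226


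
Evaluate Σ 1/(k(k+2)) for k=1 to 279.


1/(k(k+2)) = (1/2)·(1/k - 1/(k+2)) (partial fractions)
Telescoping: Σ = (1/2)·(1 + 1/2 - 1/280 - 1/281) = 117459/157360

Sum = 117459/157360


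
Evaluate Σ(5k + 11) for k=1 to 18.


Σ(5k+11) = 5·Σk + 11·n
= 5·171 + 11·18
= 855 + 198 = 1053

Σ = 1053


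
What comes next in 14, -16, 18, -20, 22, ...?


Pattern: alternating sign, magnitude arithmetic (d=2)
Terms: 14, -16, 18, -20, 22
Next term = -24

Next term = -24


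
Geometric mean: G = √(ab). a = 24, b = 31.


GM = √(24×31) = √744 = 27.2764

GM = 27.2764


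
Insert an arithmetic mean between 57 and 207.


AM = (57 + 207)/2 = 264/2 = 132

AM = 132


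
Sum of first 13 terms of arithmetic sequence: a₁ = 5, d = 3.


aₙ = 5 + (13-1)×3 = 41
Sₙ = n(a₁+aₙ)/2 = 13×(5+41)/2
= 13×46/2 = 299

S_13 = 299


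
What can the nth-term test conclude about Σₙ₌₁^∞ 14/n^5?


lim(n→∞) 14/n^5 = 0
lim aₙ = 0 → nth-term test is INCONCLUSIVE
(Need other tests; this is actually a convergent p-series with p=5 > 1)

Inconclusive (lim aₙ = 0; need another test)


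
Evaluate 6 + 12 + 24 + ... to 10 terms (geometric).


Sₙ = 6×(2^10 - 1)/(2 - 1)
= 6×(1024 - 1)/1
= 6×1023/1
= 6138

S_10 = 6138


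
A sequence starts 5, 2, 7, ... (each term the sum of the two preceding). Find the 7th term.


Computing iteratively: 5, 2, 7, 9, 16, 25, 41
a_7 = 41

a_7 = 41


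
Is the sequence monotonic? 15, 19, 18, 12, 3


Differences: 4, -1, -6, -9
Difference at position 1 is +4 (> 0) but position 2 is -1 (< 0) — sequence both rises and falls
→ NOT monotonic

Not monotonic


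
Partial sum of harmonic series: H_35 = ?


H_35 = 1/1 + 1/2 + 1/3 + ... + 1/35
= 54437269998109/13127595717600
≈ 4.1468

H_35 = 54437269998109/13127595717600 ≈ 4.1468


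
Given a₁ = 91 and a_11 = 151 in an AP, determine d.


d = (aₙ - a₁)/(n-1)
= (151 - 91)/(11-1)
= 60/10 = 6

d = 6


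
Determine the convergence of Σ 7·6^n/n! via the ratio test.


aₙ = 7·6^n/n!
a_{n+1}/aₙ = 6^(n+1)/(n+1)! × n!/6^n  (constant 7 cancels)
= 6/(n+1)
L = lim(n→∞) 6/(n+1) = 0
L < 1 → series CONVERGES

Converges (ratio test: L = 0 < 1)


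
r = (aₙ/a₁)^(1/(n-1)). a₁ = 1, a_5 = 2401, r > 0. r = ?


r^(n-1) = aₙ/a₁
r^4 = 2401/1 = 2401
r = 2401^(1/4)
= ±7; taking r > 0 gives r = 7

r = 7


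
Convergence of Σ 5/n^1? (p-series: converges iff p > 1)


p-series test: Σ c/n^p converges if p > 1, diverges if p ≤ 1 (constant c > 0 doesn't affect convergence).
p = 1
1 ≤ 1 → DIVERGES

Diverges (p = 1 ≤ 1)


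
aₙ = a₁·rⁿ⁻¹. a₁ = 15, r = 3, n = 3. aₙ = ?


aₙ = a₁·r^(n-1)
= 15×3^2
= 15×9
= 135

a_3 = 135


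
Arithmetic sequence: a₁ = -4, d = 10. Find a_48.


aₙ = a₁ + (n-1)d
= -4 + (48-1)×10
= -4 + 470
= 466

a_48 = 466


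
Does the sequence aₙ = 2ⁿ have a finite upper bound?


aₙ = 2ⁿ → as n→∞, aₙ→∞ (since base 2 > 1)
No finite upper bound exists
The sequence is UNBOUNDED

Unbounded (aₙ → ∞ as n → ∞)


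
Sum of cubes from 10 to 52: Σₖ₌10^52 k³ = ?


Σₖ₌10^52 k³ = [52·53/2]² − [9·10/2]²
= 1898884 − 2025 = 1896859

Σk³ = 1896859


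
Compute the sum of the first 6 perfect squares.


n = 6
n(n+1)(2n+1)/6 = 6×7×13/6
= 546/6 = 91

Σk² = 91


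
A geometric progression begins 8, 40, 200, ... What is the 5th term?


aₙ = a₁·r^(n-1)
= 8×5^4
= 8×625
= 5000

a_5 = 5000


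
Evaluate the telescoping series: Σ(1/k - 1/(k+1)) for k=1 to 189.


Telescoping: adjacent terms cancel.
= 1/1 - 1/190
= 1 - 1/190 = 189/190

Sum = 189/190


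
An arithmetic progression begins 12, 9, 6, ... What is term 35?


aₙ = a₁ + (n-1)d
= 12 + (35-1)×-3
= 12 - 102
= -90

a_35 = -90


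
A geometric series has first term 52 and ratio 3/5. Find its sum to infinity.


S∞ = a₁/(1-r) = 52/(1 - 3/5)
= 52/(2/5)
= 130

S∞ = 130


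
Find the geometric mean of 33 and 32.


GM = √(33×32) = √1056 = 32.4962

GM = 32.4962


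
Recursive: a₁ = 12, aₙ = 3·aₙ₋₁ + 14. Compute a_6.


Computing step by step:
a_1 = 12
a_2 = 50
a_3 = 164
a_4 = 506
a_5 = 1532
a_6 = 4610


a_6 = 4610


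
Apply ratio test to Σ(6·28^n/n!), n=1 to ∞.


aₙ = 6·28^n/n!
a_{n+1}/aₙ = 28^(n+1)/(n+1)! × n!/28^n  (constant 6 cancels)
= 28/(n+1)
L = lim(n→∞) 28/(n+1) = 0
L < 1 → series CONVERGES

Converges (ratio test: L = 0 < 1)


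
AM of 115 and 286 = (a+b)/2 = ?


AM = (115 + 286)/2 = 401/2 = 200.5

AM = 200.5


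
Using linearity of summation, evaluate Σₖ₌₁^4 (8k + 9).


Σ(8k+9) = 8·Σk + 9·n
= 8·10 + 9·4
= 80 + 36 = 116

Σ = 116


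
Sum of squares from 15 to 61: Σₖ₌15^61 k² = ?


Σₖ₌15^61 k² = Σₖ₌₁^61 k² − Σₖ₌₁^14 k²
= 61·62·123/6 − 14·15·29/6
= 77531 − 1015 = 76516

Σk² = 76516


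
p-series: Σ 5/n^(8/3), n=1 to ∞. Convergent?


p-series test: Σ c/n^p converges if p > 1, diverges if p ≤ 1 (constant c > 0 doesn't affect convergence).
p = 8/3
8/3 > 1 → CONVERGES

Converges (p = 8/3 > 1)


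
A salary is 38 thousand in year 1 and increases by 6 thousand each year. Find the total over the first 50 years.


aₙ = 38 + (50-1)×6 = 332
Sₙ = n(a₁+aₙ)/2 = 50×(38+332)/2
= 50×370/2 = 9250

S_50 = 9250


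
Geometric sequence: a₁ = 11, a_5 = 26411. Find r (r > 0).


r^(n-1) = aₙ/a₁
r^4 = 26411/11 = 2401
r = 2401^(1/4)
= ±7; taking r > 0 gives r = 7

r = 7


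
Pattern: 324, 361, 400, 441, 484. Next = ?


Pattern: perfect squares: n²
Terms: 324, 361, 400, 441, 484
Next term = 529

Next term = 529


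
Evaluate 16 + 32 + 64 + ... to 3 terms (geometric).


Sₙ = 16×(2^3 - 1)/(2 - 1)
= 16×(8 - 1)/1
= 16×7/1
= 112

S_3 = 112


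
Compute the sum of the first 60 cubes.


n(n+1)/2 = 60×61/2 = 1830
Σk³ = 1830² = 3348900

Σk³ = 3348900


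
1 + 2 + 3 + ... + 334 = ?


n(n+1)/2 = 334×335/2 = 111890/2 = 55945

Σk = 55945


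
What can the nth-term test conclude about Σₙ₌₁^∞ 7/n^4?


lim(n→∞) 7/n^4 = 0
lim aₙ = 0 → nth-term test is INCONCLUSIVE
(Need other tests; this is actually a convergent p-series with p=4 > 1)

Inconclusive (lim aₙ = 0; need another test)


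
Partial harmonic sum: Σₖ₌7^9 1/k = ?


Σₖ₌7^9 1/k = 1/7 + 1/8 + 1/9
= 191/504
≈ 0.379

Sum = 191/504 ≈ 0.379


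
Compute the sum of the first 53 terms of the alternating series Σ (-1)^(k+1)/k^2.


S = 1 - 1/4 + 1/9 - 1/16 + 1/25 - 1/36 + 1/49 - 1/64 ± ...
= 0.8226
(Full series converges to +π²/12 ≈ +0.8225)

S_53 = 0.8226


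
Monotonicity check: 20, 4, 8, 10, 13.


Differences: -16, 4, 2, 3
Difference at position 2 is +4 (> 0) but position 1 is -16 (< 0) — sequence both rises and falls
→ NOT monotonic

Not monotonic


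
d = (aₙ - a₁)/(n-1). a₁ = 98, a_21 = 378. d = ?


d = (aₙ - a₁)/(n-1)
= (378 - 98)/(21-1)
= 280/20 = 14

d = 14


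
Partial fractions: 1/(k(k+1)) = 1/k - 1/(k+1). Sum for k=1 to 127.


1/(k(k+1)) = 1/k - 1/(k+1) (partial fractions)
Telescoping: Σ = 1 - 1/128 = 127/128

Sum = 127/128


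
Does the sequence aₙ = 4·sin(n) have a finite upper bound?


For all n, -1 ≤ sin(n) ≤ 1, so -4 ≤ 4·sin(n) ≤ 4
Lower bound: -4, Upper bound: 4
The sequence IS bounded

Bounded (-4 ≤ aₙ ≤ 4)


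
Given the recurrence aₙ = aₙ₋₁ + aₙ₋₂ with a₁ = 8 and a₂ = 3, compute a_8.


Computing iteratively: 8, 3, 11, 14, 25, 39, 64, 103
a_8 = 103

a_8 = 103


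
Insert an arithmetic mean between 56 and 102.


AM = (56 + 102)/2 = 158/2 = 79

AM = 79


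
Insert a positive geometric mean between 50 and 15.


GM = √(50×15) = √750 = 27.3861

GM = 27.3861


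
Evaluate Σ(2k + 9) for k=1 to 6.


Σ(2k+9) = 2·Σk + 9·n
= 2·21 + 9·6
= 42 + 54 = 96

Σ = 96


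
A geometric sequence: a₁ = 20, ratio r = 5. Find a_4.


aₙ = a₁·r^(n-1)
= 20×5^3
= 20×125
= 2500

a_4 = 2500


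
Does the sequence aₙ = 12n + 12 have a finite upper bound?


aₙ = 12n + 12 → as n→∞, aₙ→∞
No finite upper bound exists
The sequence is UNBOUNDED

Unbounded (aₙ → ∞ as n → ∞)


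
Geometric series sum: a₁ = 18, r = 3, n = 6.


Sₙ = 18×(3^6 - 1)/(3 - 1)
= 18×(729 - 1)/2
= 18×728/2
= 6552

S_6 = 6552


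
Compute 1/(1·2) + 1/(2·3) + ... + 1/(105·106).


1/(k(k+1)) = 1/k - 1/(k+1) (partial fractions)
Telescoping: Σ = 1 - 1/106 = 105/106

Sum = 105/106


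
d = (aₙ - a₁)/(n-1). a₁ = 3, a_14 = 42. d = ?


d = (aₙ - a₁)/(n-1)
= (42 - 3)/(14-1)
= 39/13 = 3

d = 3


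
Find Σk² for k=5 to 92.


Σₖ₌5^92 k² = Σₖ₌₁^92 k² − Σₖ₌₁^4 k²
= 92·93·185/6 − 4·5·9/6
= 263810 − 30 = 263780

Σk² = 263780


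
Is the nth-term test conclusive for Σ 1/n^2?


lim(n→∞) 1/n^2 = 0
lim aₙ = 0 → nth-term test is INCONCLUSIVE
(Need other tests; this is actually a convergent p-series with p=2 > 1)

Inconclusive (lim aₙ = 0; need another test)


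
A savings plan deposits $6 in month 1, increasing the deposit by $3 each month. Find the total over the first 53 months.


aₙ = 6 + (53-1)×3 = 162
Sₙ = n(a₁+aₙ)/2 = 53×(6+162)/2
= 53×168/2 = 4452

S_53 = 4452


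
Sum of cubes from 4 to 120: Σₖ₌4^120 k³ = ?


Σₖ₌4^120 k³ = [120·121/2]² − [3·4/2]²
= 52707600 − 36 = 52707564

Σk³ = 52707564


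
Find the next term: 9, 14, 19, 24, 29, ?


Pattern: arithmetic (d=5)
Terms: 9, 14, 19, 24, 29
Next term = 34

Next term = 34


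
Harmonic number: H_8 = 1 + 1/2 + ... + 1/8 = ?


H_8 = 1/1 + 1/2 + 1/3 + 1/4 + 1/5 + 1/6 + 1/7 + 1/8
= 761/280
≈ 2.7179

H_8 = 761/280 ≈ 2.7179


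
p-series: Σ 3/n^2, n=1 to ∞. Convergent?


p-series test: Σ c/n^p converges if p > 1, diverges if p ≤ 1 (constant c > 0 doesn't affect convergence).
p = 2
2 > 1 → CONVERGES

Converges (p = 2 > 1)


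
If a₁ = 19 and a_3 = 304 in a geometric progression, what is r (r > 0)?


r^(n-1) = aₙ/a₁
r^2 = 304/19 = 16
r = 16^(1/2)
= ±4; taking r > 0 gives r = 4

r = 4


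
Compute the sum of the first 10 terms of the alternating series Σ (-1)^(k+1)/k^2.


S = 1 - 1/4 + 1/9 - 1/16 + 1/25 - 1/36 + 1/49 - 1/64 ± ...
= 0.818
(Full series converges to +π²/12 ≈ +0.8225)

S_10 = 0.818


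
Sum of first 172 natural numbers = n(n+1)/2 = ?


n(n+1)/2 = 172×173/2 = 29756/2 = 14878

Σk = 14878


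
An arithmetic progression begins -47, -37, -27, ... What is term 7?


aₙ = a₁ + (n-1)d
= -47 + (7-1)×10
= -47 + 60
= 13

a_7 = 13


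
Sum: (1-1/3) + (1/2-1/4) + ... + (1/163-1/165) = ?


Telescoping with gap 2: two head and two tail terms survive.
= (1 + 1/2) - (1/164 + 1/165)
= 3/2 - 1/164 - 1/165 = 40261/27060

Sum = 40261/27060


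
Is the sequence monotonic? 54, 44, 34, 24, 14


Differences: -10, -10, -10, -10
All differences < 0 → strictly DECREASING

Monotonically decreasing


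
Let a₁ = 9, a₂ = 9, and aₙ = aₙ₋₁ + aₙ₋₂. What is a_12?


Computing iteratively: 9, 9, 18, 27, 45, 72, 117, 189, 306, 495, 801, 1296
a_12 = 1296

a_12 = 1296


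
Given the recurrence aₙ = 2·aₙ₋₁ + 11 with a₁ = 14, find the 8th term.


Computing step by step:
a_1 = 14
a_2 = 39
a_3 = 89
a_4 = 189
a_5 = 389
a_6 = 789
a_7 = 1589
a_8 = 3189


a_8 = 3189


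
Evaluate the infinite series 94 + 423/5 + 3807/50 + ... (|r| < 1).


S∞ = a₁/(1-r) = 94/(1 - 9/10)
= 94/(1/10)
= 940

S∞ = 940


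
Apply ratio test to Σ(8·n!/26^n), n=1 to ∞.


aₙ = 8·n!/26^n
a_{n+1}/aₙ = (n+1)!/26^(n+1) × 26^n/n!  (constant 8 cancels)
= (n+1)/26
L = lim(n→∞) (n+1)/26 = ∞
L > 1 → series DIVERGES

Diverges (ratio test: L = ∞ > 1)


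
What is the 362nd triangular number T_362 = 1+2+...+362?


n(n+1)/2 = 362×363/2 = 131406/2 = 65703

Σk = 65703


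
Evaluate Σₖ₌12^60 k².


Σₖ₌12^60 k² = Σₖ₌₁^60 k² − Σₖ₌₁^11 k²
= 60·61·121/6 − 11·12·23/6
= 73810 − 506 = 73304

Σk² = 73304


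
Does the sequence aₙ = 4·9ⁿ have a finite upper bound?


aₙ = 4·9ⁿ → as n→∞, aₙ→∞ (since base 9 > 1)
No finite upper bound exists
The sequence is UNBOUNDED

Unbounded (aₙ → ∞ as n → ∞)


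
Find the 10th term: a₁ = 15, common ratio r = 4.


aₙ = a₁·r^(n-1)
= 15×4^9
= 15×262144
= 3932160

a_10 = 3932160


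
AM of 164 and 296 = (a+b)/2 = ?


AM = (164 + 296)/2 = 460/2 = 230

AM = 230


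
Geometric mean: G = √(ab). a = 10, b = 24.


GM = √(10×24) = √240 = 15.4919

GM = 15.4919


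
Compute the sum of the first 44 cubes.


n(n+1)/2 = 44×45/2 = 990
Σk³ = 990² = 980100

Σk³ = 980100


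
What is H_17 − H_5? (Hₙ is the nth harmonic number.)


Σₖ₌6^17 1/k = 1/6 + 1/7 + 1/8 + ... + 1/17
= 2833255/2450448
≈ 1.1562

Sum = 2833255/2450448 ≈ 1.1562


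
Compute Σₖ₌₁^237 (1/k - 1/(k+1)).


Telescoping: adjacent terms cancel.
= 1/1 - 1/238
= 1 - 1/238 = 237/238

Sum = 237/238


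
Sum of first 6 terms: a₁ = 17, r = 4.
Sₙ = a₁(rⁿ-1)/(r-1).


Sₙ = 17×(4^6 - 1)/(4 - 1)
= 17×(4096 - 1)/3
= 17×4095/3
= 23205

S_6 = 23205


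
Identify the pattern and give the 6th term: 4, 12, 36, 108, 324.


Pattern: geometric (r=3)
Terms: 4, 12, 36, 108, 324
Next term = 972

Next term = 972


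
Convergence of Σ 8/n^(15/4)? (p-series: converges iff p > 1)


p-series test: Σ c/n^p converges if p > 1, diverges if p ≤ 1 (constant c > 0 doesn't affect convergence).
p = 15/4
15/4 > 1 → CONVERGES

Converges (p = 15/4 > 1)


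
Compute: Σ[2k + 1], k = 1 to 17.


Σ(2k+1) = 2·Σk + 1·n
= 2·153 + 1·17
= 306 + 17 = 323

Σ = 323


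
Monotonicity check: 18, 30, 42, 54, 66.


Differences: 12, 12, 12, 12
All differences > 0 → strictly INCREASING

Monotonically increasing


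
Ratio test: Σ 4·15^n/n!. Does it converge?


aₙ = 4·15^n/n!
a_{n+1}/aₙ = 15^(n+1)/(n+1)! × n!/15^n  (constant 4 cancels)
= 15/(n+1)
L = lim(n→∞) 15/(n+1) = 0
L < 1 → series CONVERGES

Converges (ratio test: L = 0 < 1)


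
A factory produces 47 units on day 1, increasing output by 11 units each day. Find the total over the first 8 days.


aₙ = 47 + (8-1)×11 = 124
Sₙ = n(a₁+aₙ)/2 = 8×(47+124)/2
= 8×171/2 = 684

S_8 = 684


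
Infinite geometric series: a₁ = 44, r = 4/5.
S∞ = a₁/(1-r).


S∞ = a₁/(1-r) = 44/(1 - 4/5)
= 44/(1/5)
= 220

S∞ = 220


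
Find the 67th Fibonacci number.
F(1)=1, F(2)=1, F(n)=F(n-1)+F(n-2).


Fibonacci sequence: 1, 1, 2, 3, 5, 8, 13, 21, 34, 55, 89, ...
F(67) = 44945570212853

F(67) = 44945570212853


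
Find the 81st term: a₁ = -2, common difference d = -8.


aₙ = a₁ + (n-1)d
= -2 + (81-1)×-8
= -2 - 640
= -642

a_81 = -642


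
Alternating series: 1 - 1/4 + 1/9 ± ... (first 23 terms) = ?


S = 1 - 1/4 + 1/9 - 1/16 + 1/25 - 1/36 + 1/49 - 1/64 ± ...
= 0.8234
(Full series converges to +π²/12 ≈ +0.8225)

S_23 = 0.8234


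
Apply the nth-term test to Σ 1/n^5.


lim(n→∞) 1/n^5 = 0
lim aₙ = 0 → nth-term test is INCONCLUSIVE
(Need other tests; this is actually a convergent p-series with p=5 > 1)

Inconclusive (lim aₙ = 0; need another test)


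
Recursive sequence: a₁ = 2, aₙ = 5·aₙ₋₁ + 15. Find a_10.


Computing step by step:
a_1 = 2
a_2 = 25
a_3 = 140
a_4 = 715
a_5 = 3590
a_6 = 17965
a_7 = 89840
a_8 = 449215
a_9 = 2246090
a_10 = 11230465


a_10 = 11230465


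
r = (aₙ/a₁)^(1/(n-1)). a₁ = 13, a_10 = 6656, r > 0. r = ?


r^(n-1) = aₙ/a₁
r^9 = 6656/13 = 512
r = 512^(1/9)
= 2

r = 2


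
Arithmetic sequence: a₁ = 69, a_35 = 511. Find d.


d = (aₙ - a₁)/(n-1)
= (511 - 69)/(35-1)
= 442/34 = 13

d = 13


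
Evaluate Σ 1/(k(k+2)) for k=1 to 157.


1/(k(k+2)) = (1/2)·(1/k - 1/(k+2)) (partial fractions)
Telescoping: Σ = (1/2)·(1 + 1/2 - 1/158 - 1/159) = 18683/25122

Sum = 18683/25122


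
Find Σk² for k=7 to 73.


Σₖ₌7^73 k² = Σₖ₌₁^73 k² − Σₖ₌₁^6 k²
= 73·74·147/6 − 6·7·13/6
= 132349 − 91 = 132258

Σk² = 132258


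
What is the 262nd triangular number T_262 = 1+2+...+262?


n(n+1)/2 = 262×263/2 = 68906/2 = 34453

Σk = 34453


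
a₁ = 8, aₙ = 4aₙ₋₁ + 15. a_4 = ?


Computing step by step:
a_1 = 8
a_2 = 47
a_3 = 203
a_4 = 827


a_4 = 827


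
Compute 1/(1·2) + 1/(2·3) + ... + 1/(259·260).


1/(k(k+1)) = 1/k - 1/(k+1) (partial fractions)
Telescoping: Σ = 1 - 1/260 = 259/260

Sum = 259/260


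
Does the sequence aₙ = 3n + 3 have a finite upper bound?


aₙ = 3n + 3 → as n→∞, aₙ→∞
No finite upper bound exists
The sequence is UNBOUNDED

Unbounded (aₙ → ∞ as n → ∞)


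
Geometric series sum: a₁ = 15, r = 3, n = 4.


Sₙ = 15×(3^4 - 1)/(3 - 1)
= 15×(81 - 1)/2
= 15×80/2
= 600

S_4 = 600


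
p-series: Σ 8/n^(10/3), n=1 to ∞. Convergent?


p-series test: Σ c/n^p converges if p > 1, diverges if p ≤ 1 (constant c > 0 doesn't affect convergence).
p = 10/3
10/3 > 1 → CONVERGES

Converges (p = 10/3 > 1)


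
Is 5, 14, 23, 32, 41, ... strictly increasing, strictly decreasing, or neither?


Differences: 9, 9, 9, 9
All differences > 0 → strictly INCREASING

Monotonically increasing


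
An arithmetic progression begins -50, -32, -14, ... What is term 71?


aₙ = a₁ + (n-1)d
= -50 + (71-1)×18
= -50 + 1260
= 1210

a_71 = 1210


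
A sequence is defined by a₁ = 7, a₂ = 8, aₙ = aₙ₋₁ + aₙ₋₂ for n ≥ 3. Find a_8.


Computing iteratively: 7, 8, 15, 23, 38, 61, 99, 160
a_8 = 160

a_8 = 160


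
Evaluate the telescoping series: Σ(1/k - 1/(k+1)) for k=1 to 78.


Telescoping: adjacent terms cancel.
= 1/1 - 1/79
= 1 - 1/79 = 78/79

Sum = 78/79


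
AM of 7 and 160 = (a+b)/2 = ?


AM = (7 + 160)/2 = 167/2 = 83.5

AM = 83.5


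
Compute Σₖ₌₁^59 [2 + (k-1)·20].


aₙ = 2 + (59-1)×20 = 1162
Sₙ = n(a₁+aₙ)/2 = 59×(2+1162)/2
= 59×1164/2 = 34338

S_59 = 34338


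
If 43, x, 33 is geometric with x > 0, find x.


GM = √(43×33) = √1419 = 37.6696

GM = 37.6696


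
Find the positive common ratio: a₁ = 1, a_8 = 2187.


r^(n-1) = aₙ/a₁
r^7 = 2187/1 = 2187
r = 2187^(1/7)
= 3

r = 3


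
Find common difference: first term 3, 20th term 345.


d = (aₙ - a₁)/(n-1)
= (345 - 3)/(20-1)
= 342/19 = 18

d = 18


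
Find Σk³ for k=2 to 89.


Σₖ₌2^89 k³ = [89·90/2]² − [1·2/2]²
= 16040025 − 1 = 16040024

Σk³ = 16040024


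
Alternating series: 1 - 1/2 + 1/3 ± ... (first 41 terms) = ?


S = 1 - 1/2 + 1/3 - 1/4 + 1/5 - 1/6 + 1/7 - 1/8 ± ...
= 0.7052
(Full series converges to +ln(2) ≈ +0.6931)

S_41 = 0.7052


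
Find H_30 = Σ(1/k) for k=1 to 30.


H_30 = 1/1 + 1/2 + 1/3 + ... + 1/30
= 9304682830147/2329089562800
≈ 3.995

H_30 = 9304682830147/2329089562800 ≈ 3.995


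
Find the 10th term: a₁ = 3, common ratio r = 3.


aₙ = a₁·r^(n-1)
= 3×3^9
= 3×19683
= 59049

a_10 = 59049


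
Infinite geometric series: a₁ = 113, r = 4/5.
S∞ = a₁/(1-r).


S∞ = a₁/(1-r) = 113/(1 - 4/5)
= 113/(1/5)
= 565

S∞ = 565


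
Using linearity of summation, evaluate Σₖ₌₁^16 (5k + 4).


Σ(5k+4) = 5·Σk + 4·n
= 5·136 + 4·16
= 680 + 64 = 744

Σ = 744


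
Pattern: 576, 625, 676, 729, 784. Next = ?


Pattern: perfect squares: n²
Terms: 576, 625, 676, 729, 784
Next term = 841

Next term = 841


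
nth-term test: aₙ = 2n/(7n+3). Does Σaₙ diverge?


lim(n→∞) 2n/(7n+3) = 2/7 = 2/7  (divide numerator and denominator by n)
lim aₙ = 2/7 ≠ 0 → series DIVERGES

Diverges (lim aₙ = 2/7 ≠ 0)


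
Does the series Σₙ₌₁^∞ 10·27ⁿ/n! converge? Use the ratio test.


aₙ = 10·27^n/n!
a_{n+1}/aₙ = 27^(n+1)/(n+1)! × n!/27^n  (constant 10 cancels)
= 27/(n+1)
L = lim(n→∞) 27/(n+1) = 0
L < 1 → series CONVERGES

Converges (ratio test: L = 0 < 1)


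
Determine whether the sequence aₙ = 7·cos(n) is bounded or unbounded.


For all n, -1 ≤ cos(n) ≤ 1, so -7 ≤ 7·cos(n) ≤ 7
Lower bound: -7, Upper bound: 7
The sequence IS bounded

Bounded (-7 ≤ aₙ ≤ 7)


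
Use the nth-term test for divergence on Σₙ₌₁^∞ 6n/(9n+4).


lim(n→∞) 6n/(9n+4) = 6/9 = 2/3  (divide numerator and denominator by n)
lim aₙ = 2/3 ≠ 0 → series DIVERGES

Diverges (lim aₙ = 2/3 ≠ 0)


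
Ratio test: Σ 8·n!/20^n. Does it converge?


aₙ = 8·n!/20^n
a_{n+1}/aₙ = (n+1)!/20^(n+1) × 20^n/n!  (constant 8 cancels)
= (n+1)/20
L = lim(n→∞) (n+1)/20 = ∞
L > 1 → series DIVERGES

Diverges (ratio test: L = ∞ > 1)


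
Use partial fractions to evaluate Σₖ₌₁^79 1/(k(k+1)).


1/(k(k+1)) = 1/k - 1/(k+1) (partial fractions)
Telescoping: Σ = 1 - 1/80 = 79/80

Sum = 79/80


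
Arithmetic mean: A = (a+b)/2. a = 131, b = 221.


AM = (131 + 221)/2 = 352/2 = 176

AM = 176


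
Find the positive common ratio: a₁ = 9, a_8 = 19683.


r^(n-1) = aₙ/a₁
r^7 = 19683/9 = 2187
r = 2187^(1/7)
= 3

r = 3


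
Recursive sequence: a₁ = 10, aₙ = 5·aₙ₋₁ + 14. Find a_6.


Computing step by step:
a_1 = 10
a_2 = 64
a_3 = 334
a_4 = 1684
a_5 = 8434
a_6 = 42184


a_6 = 42184


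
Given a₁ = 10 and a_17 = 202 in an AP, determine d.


d = (aₙ - a₁)/(n-1)
= (202 - 10)/(17-1)
= 192/16 = 12

d = 12


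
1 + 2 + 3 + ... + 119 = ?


n(n+1)/2 = 119×120/2 = 14280/2 = 7140

Σk = 7140


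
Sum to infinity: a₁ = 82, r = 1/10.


S∞ = a₁/(1-r) = 82/(1 - 1/10)
= 82/(9/10)
= 820/9

S∞ = 820/9


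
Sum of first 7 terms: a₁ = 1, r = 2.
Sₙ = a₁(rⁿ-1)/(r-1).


Sₙ = 1×(2^7 - 1)/(2 - 1)
= 1×(128 - 1)/1
= 1×127/1
= 127

S_7 = 127


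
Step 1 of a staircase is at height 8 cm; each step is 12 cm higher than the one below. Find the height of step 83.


aₙ = a₁ + (n-1)d
= 8 + (83-1)×12
= 8 + 984
= 992

a_83 = 992


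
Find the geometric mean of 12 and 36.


GM = √(12×36) = √432 = 20.7846

GM = 20.7846


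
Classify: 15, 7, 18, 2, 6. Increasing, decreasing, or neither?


Differences: -8, 11, -16, 4
Difference at position 2 is +11 (> 0) but position 1 is -8 (< 0) — sequence both rises and falls
→ NOT monotonic

Not monotonic


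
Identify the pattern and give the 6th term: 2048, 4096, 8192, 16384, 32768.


Pattern: powers of 2: 2ⁿ
Terms: 2048, 4096, 8192, 16384, 32768
Next term = 65536

Next term = 65536


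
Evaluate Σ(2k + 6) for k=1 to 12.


Σ(2k+6) = 2·Σk + 6·n
= 2·78 + 6·12
= 156 + 72 = 228

Σ = 228


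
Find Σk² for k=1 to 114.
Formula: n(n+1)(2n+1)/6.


n = 114
n(n+1)(2n+1)/6 = 114×115×229/6
= 3002190/6 = 500365

Σk² = 500365


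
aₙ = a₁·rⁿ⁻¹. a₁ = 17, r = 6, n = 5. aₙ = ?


aₙ = a₁·r^(n-1)
= 17×6^4
= 17×1296
= 22032

a_5 = 22032


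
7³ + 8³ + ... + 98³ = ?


Σₖ₌7^98 k³ = [98·99/2]² − [6·7/2]²
= 23532201 − 441 = 23531760

Σk³ = 23531760


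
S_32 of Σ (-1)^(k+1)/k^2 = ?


S = 1 - 1/4 + 1/9 - 1/16 + 1/25 - 1/36 + 1/49 - 1/64 ± ...
= 0.822
(Full series converges to +π²/12 ≈ +0.8225)

S_32 = 0.822


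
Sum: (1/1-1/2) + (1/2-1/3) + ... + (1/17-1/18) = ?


Telescoping: adjacent terms cancel.
= 1/1 - 1/18
= 1 - 1/18 = 17/18

Sum = 17/18


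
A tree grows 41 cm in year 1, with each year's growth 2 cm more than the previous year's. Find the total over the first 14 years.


aₙ = 41 + (14-1)×2 = 67
Sₙ = n(a₁+aₙ)/2 = 14×(41+67)/2
= 14×108/2 = 756

S_14 = 756


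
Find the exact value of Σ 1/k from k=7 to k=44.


Σₖ₌7^44 1/k = 1/7 + 1/8 + 1/9 + ... + 1/44
= 2587326579632228227/1345655451257488800
≈ 1.9227

Sum = 2587326579632228227/1345655451257488800 ≈ 1.9227


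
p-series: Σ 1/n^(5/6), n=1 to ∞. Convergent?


p-series test: Σ c/n^p converges if p > 1, diverges if p ≤ 1 (constant c > 0 doesn't affect convergence).
p = 5/6
5/6 ≤ 1 → DIVERGES

Diverges (p = 5/6 ≤ 1)


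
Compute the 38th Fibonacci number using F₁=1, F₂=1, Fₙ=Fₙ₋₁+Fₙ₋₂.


Fibonacci sequence: 1, 1, 2, 3, 5, 8, 13, 21, 34, 55, 89, ...
F(38) = 39088169

F(38) = 39088169


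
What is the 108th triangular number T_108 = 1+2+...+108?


n(n+1)/2 = 108×109/2 = 11772/2 = 5886

Σk = 5886


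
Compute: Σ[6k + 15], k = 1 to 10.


Σ(6k+15) = 6·Σk + 15·n
= 6·55 + 15·10
= 330 + 150 = 480

Σ = 480


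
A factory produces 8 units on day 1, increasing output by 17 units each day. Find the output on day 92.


aₙ = a₁ + (n-1)d
= 8 + (92-1)×17
= 8 + 1547
= 1555

a_92 = 1555


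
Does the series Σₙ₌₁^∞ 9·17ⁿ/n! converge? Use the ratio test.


aₙ = 9·17^n/n!
a_{n+1}/aₙ = 17^(n+1)/(n+1)! × n!/17^n  (constant 9 cancels)
= 17/(n+1)
L = lim(n→∞) 17/(n+1) = 0
L < 1 → series CONVERGES

Converges (ratio test: L = 0 < 1)


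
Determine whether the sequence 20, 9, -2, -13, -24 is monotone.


Differences: -11, -11, -11, -11
All differences < 0 → strictly DECREASING

Monotonically decreasing


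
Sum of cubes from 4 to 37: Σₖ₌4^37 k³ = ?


Σₖ₌4^37 k³ = [37·38/2]² − [3·4/2]²
= 494209 − 36 = 494173

Σk³ = 494173


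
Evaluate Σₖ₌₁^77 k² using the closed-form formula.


n = 77
n(n+1)(2n+1)/6 = 77×78×155/6
= 930930/6 = 155155

Σk² = 155155


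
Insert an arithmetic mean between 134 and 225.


AM = (134 + 225)/2 = 359/2 = 179.5

AM = 179.5


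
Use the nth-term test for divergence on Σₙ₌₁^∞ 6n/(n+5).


lim(n→∞) 6n/(n+5) = 6/1 = 6  (divide numerator and denominator by n)
lim aₙ = 6 ≠ 0 → series DIVERGES

Diverges (lim aₙ = 6 ≠ 0)


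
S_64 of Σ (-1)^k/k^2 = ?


S = -1 + 1/4 - 1/9 + 1/16 - 1/25 + 1/36 - 1/49 + 1/64 ± ...
= -0.8223
(Full series converges to -π²/12 ≈ -0.8225)

S_64 = -0.8223


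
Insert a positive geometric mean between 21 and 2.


GM = √(21×2) = √42 = 6.4807

GM = 6.4807


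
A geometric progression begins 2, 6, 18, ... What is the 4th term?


aₙ = a₁·r^(n-1)
= 2×3^3
= 2×27
= 54

a_4 = 54


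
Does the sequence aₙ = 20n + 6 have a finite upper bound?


aₙ = 20n + 6 → as n→∞, aₙ→∞
No finite upper bound exists
The sequence is UNBOUNDED

Unbounded (aₙ → ∞ as n → ∞)


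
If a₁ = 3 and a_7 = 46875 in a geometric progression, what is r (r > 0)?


r^(n-1) = aₙ/a₁
r^6 = 46875/3 = 15625
r = 15625^(1/6)
= ±5; taking r > 0 gives r = 5

r = 5


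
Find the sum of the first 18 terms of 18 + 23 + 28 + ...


aₙ = 18 + (18-1)×5 = 103
Sₙ = n(a₁+aₙ)/2 = 18×(18+103)/2
= 18×121/2 = 1089

S_18 = 1089


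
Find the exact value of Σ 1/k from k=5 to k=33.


Σₖ₌5^33 1/k = 1/5 + 1/6 + 1/7 + ... + 1/33
= 26326932333349/13127595717600
≈ 2.0055

Sum = 26326932333349/13127595717600 ≈ 2.0055


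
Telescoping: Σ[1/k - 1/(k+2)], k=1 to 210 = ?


Telescoping with gap 2: two head and two tail terms survive.
= (1 + 1/2) - (1/211 + 1/212)
= 3/2 - 1/211 - 1/212 = 66675/44732

Sum = 66675/44732


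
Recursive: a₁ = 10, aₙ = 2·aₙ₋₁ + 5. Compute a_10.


Computing step by step:
a_1 = 10
a_2 = 25
a_3 = 55
a_4 = 115
a_5 = 235
a_6 = 475
a_7 = 955
a_8 = 1915
a_9 = 3835
a_10 = 7675


a_10 = 7675


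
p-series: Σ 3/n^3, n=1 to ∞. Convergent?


p-series test: Σ c/n^p converges if p > 1, diverges if p ≤ 1 (constant c > 0 doesn't affect convergence).
p = 3
3 > 1 → CONVERGES

Converges (p = 3 > 1)


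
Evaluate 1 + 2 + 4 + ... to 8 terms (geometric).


Sₙ = 1×(2^8 - 1)/(2 - 1)
= 1×(256 - 1)/1
= 1×255/1
= 255

S_8 = 255


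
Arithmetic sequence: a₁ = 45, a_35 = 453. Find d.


d = (aₙ - a₁)/(n-1)
= (453 - 45)/(35-1)
= 408/34 = 12

d = 12


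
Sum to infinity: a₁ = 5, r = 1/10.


S∞ = a₁/(1-r) = 5/(1 - 1/10)
= 5/(9/10)
= 50/9

S∞ = 50/9


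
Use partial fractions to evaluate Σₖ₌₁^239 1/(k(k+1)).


1/(k(k+1)) = 1/k - 1/(k+1) (partial fractions)
Telescoping: Σ = 1 - 1/240 = 239/240

Sum = 239/240


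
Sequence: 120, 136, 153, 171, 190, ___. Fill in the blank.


Pattern: triangular numbers: n(n+1)/2
Terms: 120, 136, 153, 171, 190
Next term = 210

Next term = 210


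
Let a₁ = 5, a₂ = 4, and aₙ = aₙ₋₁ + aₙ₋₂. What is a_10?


Computing iteratively: 5, 4, 9, 13, 22, 35, 57, 92, 149, 241
a_10 = 241

a_10 = 241


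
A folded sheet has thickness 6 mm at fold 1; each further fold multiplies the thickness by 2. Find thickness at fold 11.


aₙ = a₁·r^(n-1)
= 6×2^10
= 6×1024
= 6144

a_11 = 6144


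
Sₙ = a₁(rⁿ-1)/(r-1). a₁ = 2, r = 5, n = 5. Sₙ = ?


Sₙ = 2×(5^5 - 1)/(5 - 1)
= 2×(3125 - 1)/4
= 2×3124/4
= 1562

S_5 = 1562


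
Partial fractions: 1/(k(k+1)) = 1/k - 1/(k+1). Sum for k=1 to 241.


1/(k(k+1)) = 1/k - 1/(k+1) (partial fractions)
Telescoping: Σ = 1 - 1/242 = 241/242

Sum = 241/242


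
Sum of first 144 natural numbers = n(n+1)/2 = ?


n(n+1)/2 = 144×145/2 = 20880/2 = 10440

Σk = 10440


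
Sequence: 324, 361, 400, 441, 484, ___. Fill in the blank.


Pattern: perfect squares: n²
Terms: 324, 361, 400, 441, 484
Next term = 529

Next term = 529


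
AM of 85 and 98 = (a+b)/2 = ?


AM = (85 + 98)/2 = 183/2 = 91.5

AM = 91.5


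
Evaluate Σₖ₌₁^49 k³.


n(n+1)/2 = 49×50/2 = 1225
Σk³ = 1225² = 1500625

Σk³ = 1500625


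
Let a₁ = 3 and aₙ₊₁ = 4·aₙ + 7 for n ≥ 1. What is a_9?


Computing step by step:
a_1 = 3
a_2 = 19
a_3 = 83
a_4 = 339
a_5 = 1363
a_6 = 5459
a_7 = 21843
a_8 = 87379
a_9 = 349523


a_9 = 349523


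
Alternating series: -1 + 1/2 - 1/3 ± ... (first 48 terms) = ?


S = -1 + 1/2 - 1/3 + 1/4 - 1/5 + 1/6 - 1/7 + 1/8 ± ...
= -0.6828
(Full series converges to -ln(2) ≈ -0.6931)

S_48 = -0.6828


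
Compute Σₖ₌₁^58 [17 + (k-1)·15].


aₙ = 17 + (58-1)×15 = 872
Sₙ = n(a₁+aₙ)/2 = 58×(17+872)/2
= 58×889/2 = 25781

S_58 = 25781


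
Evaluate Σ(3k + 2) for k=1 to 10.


Σ(3k+2) = 3·Σk + 2·n
= 3·55 + 2·10
= 165 + 20 = 185

Σ = 185


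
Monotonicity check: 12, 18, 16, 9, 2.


Differences: 6, -2, -7, -7
Difference at position 1 is +6 (> 0) but position 2 is -2 (< 0) — sequence both rises and falls
→ NOT monotonic

Not monotonic


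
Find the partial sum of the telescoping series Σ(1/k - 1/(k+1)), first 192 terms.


Telescoping: adjacent terms cancel.
= 1/1 - 1/193
= 1 - 1/193 = 192/193

Sum = 192/193


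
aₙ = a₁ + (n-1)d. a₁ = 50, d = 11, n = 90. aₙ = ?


aₙ = a₁ + (n-1)d
= 50 + (90-1)×11
= 50 + 979
= 1029

a_90 = 1029


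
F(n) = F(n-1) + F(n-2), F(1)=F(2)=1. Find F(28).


Fibonacci sequence: 1, 1, 2, 3, 5, 8, 13, 21, 34, 55, 89, ...
F(28) = 317811

F(28) = 317811


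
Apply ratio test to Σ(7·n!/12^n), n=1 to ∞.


aₙ = 7·n!/12^n
a_{n+1}/aₙ = (n+1)!/12^(n+1) × 12^n/n!  (constant 7 cancels)
= (n+1)/12
L = lim(n→∞) (n+1)/12 = ∞
L > 1 → series DIVERGES

Diverges (ratio test: L = ∞ > 1)


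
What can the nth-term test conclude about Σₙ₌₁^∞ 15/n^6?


lim(n→∞) 15/n^6 = 0
lim aₙ = 0 → nth-term test is INCONCLUSIVE
(Need other tests; this is actually a convergent p-series with p=6 > 1)

Inconclusive (lim aₙ = 0; need another test)


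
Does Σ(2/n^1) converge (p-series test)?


p-series test: Σ c/n^p converges if p > 1, diverges if p ≤ 1 (constant c > 0 doesn't affect convergence).
p = 1
1 ≤ 1 → DIVERGES

Diverges (p = 1 ≤ 1)


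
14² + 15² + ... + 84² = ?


Σₖ₌14^84 k² = Σₖ₌₁^84 k² − Σₖ₌₁^13 k²
= 84·85·169/6 − 13·14·27/6
= 201110 − 819 = 200291

Σk² = 200291


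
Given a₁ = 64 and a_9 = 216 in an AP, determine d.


d = (aₙ - a₁)/(n-1)
= (216 - 64)/(9-1)
= 152/8 = 19

d = 19


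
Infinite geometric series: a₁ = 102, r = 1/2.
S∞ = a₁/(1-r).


S∞ = a₁/(1-r) = 102/(1 - 1/2)
= 102/(1/2)
= 204

S∞ = 204


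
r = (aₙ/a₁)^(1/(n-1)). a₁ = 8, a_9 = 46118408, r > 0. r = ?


r^(n-1) = aₙ/a₁
r^8 = 46118408/8 = 5764801
r = 5764801^(1/8)
= ±7; taking r > 0 gives r = 7

r = 7


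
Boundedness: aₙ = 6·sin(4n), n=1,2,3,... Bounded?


For all n, -1 ≤ sin(4n) ≤ 1, so -6 ≤ 6·sin(4n) ≤ 6
Lower bound: -6, Upper bound: 6
The sequence IS bounded

Bounded (-6 ≤ aₙ ≤ 6)


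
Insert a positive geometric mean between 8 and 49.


GM = √(8×49) = √392 = 19.799

GM = 19.799


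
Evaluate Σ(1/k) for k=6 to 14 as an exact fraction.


Σₖ₌6^14 1/k = 1/6 + 1/7 + 1/8 + 1/9 + 1/10 + 1/11 + 1/12 + 1/13 + 1/14
= 348911/360360
≈ 0.9682

Sum = 348911/360360 ≈ 0.9682


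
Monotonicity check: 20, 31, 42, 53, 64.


Differences: 11, 11, 11, 11
All differences > 0 → strictly INCREASING

Monotonically increasing


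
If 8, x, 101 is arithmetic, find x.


AM = (8 + 101)/2 = 109/2 = 54.5

AM = 54.5


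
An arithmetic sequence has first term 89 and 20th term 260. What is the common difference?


d = (aₙ - a₁)/(n-1)
= (260 - 89)/(20-1)
= 171/19 = 9

d = 9


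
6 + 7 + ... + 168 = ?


Σₖ₌6^168 k = Σₖ₌₁^168 k − Σₖ₌₁^5 k
= 168·169/2 − 5·6/2
= 14196 − 15 = 14181

Σk = 14181


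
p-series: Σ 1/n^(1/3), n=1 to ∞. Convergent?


p-series test: Σ c/n^p converges if p > 1, diverges if p ≤ 1 (constant c > 0 doesn't affect convergence).
p = 1/3
1/3 ≤ 1 → DIVERGES

Diverges (p = 1/3 ≤ 1)


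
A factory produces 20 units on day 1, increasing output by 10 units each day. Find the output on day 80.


aₙ = a₁ + (n-1)d
= 20 + (80-1)×10
= 20 + 790
= 810

a_80 = 810


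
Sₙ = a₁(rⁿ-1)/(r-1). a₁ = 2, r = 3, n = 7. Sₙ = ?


Sₙ = 2×(3^7 - 1)/(3 - 1)
= 2×(2187 - 1)/2
= 2×2186/2
= 2186

S_7 = 2186


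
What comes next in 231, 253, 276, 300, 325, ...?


Pattern: triangular numbers: n(n+1)/2
Terms: 231, 253, 276, 300, 325
Next term = 351

Next term = 351


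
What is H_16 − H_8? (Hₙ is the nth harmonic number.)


Σₖ₌9^16 1/k = 1/9 + 1/10 + 1/11 + 1/12 + 1/13 + 1/14 + 1/15 + 1/16
= 95549/144144
≈ 0.6629

Sum = 95549/144144 ≈ 0.6629


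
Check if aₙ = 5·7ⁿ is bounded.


aₙ = 5·7ⁿ → as n→∞, aₙ→∞ (since base 7 > 1)
No finite upper bound exists
The sequence is UNBOUNDED

Unbounded (aₙ → ∞ as n → ∞)


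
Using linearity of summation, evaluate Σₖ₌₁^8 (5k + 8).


Σ(5k+8) = 5·Σk + 8·n
= 5·36 + 8·8
= 180 + 64 = 244

Σ = 244


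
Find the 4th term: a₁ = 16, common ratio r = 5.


aₙ = a₁·r^(n-1)
= 16×5^3
= 16×125
= 2000

a_4 = 2000


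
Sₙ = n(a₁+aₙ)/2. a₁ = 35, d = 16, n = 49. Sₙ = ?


aₙ = 35 + (49-1)×16 = 803
Sₙ = n(a₁+aₙ)/2 = 49×(35+803)/2
= 49×838/2 = 20531

S_49 = 20531


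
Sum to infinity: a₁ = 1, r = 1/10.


S∞ = a₁/(1-r) = 1/(1 - 1/10)
= 1/(9/10)
= 10/9

S∞ = 10/9


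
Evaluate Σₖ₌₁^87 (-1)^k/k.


S = -1 + 1/2 - 1/3 + 1/4 - 1/5 + 1/6 - 1/7 + 1/8 ± ...
= -0.6989
(Full series converges to -ln(2) ≈ -0.6931)

S_87 = -0.6989
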